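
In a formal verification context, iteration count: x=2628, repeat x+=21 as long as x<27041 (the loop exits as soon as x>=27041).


Step 1: x goes from 2628 toward 27041 by 21; the body runs while x<27041, so iterations = ceil((bound-start)/step)
Step 2: Distance=24413
Step 3: ceil(24413/21)=1163

1163


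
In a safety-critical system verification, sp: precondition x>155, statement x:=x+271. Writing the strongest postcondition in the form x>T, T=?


Formula: sp(P, x:=E) = exists old_x. (x = E[old_x/x]) AND P[old_x/x] (old_x is the value of x before the assignment; eliminate old_x by solving x = E[old_x/x] for old_x)
Step 1: Precondition P: x>155, i.e. old_x > 155
Step 2: Assignment gives x = old_x + 271, so old_x = x - 271
Step 3: Substitute into P: x - 271 > 155
Step 4: Simplify: x > 155+271 = 426

426


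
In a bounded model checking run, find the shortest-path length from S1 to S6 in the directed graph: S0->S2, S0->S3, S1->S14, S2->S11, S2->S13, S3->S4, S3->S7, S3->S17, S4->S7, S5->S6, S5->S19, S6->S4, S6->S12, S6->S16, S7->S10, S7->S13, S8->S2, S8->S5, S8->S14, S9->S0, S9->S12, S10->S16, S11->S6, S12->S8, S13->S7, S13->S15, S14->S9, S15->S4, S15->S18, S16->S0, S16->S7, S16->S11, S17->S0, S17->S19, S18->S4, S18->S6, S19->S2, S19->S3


BFS layer-by-layer from S1:
  dist 0: {S1}
  dist 1: {S14}
  dist 2: {S9}
  dist 3: {S0, S12}
  dist 4: {S2, S3, S8}
  dist 5: {S4, S5, S7, S11, S13, S17}
  dist 6: {S6, S10, S15, S19}
  -> S6 reached at distance 6
Shortest path length = 6

6


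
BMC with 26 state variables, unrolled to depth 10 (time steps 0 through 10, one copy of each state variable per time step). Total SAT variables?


BMC unrolls to depth k, creating one copy of each state var for steps 0..k.
Step count = 10 + 1 = 11 (steps 0 through 10)
Vars per step = 26
Total = 26 * 11 = 286

286


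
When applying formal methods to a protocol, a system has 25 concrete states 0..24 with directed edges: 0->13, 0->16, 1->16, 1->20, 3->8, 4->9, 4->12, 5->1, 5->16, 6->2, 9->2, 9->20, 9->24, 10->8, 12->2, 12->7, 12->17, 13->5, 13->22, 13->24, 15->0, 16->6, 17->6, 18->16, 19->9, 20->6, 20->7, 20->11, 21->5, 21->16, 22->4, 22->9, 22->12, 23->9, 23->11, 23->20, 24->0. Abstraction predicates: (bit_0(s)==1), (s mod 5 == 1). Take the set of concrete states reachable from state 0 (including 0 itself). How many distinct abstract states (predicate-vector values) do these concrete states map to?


BFS from 0:
Concrete reachable: {0, 1, 2, 4, 5, 6, 7, 9, 11, 12, 13, 16, 17, 20, 22, 24}
Abstract via predicates (bit_0(s)==1), (s mod 5 == 1):
  (0,0) <- {0, 2, 4, 12, 20, 22, 24}
  (0,1) <- {6, 16}
  (1,0) <- {5, 7, 9, 13, 17}
  (1,1) <- {1, 11}
Distinct abstract states = 4

4


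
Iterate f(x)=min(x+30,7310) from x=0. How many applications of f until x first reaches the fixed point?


Step 1: x=0, cap=7310, increment=30
Step 2: x grows by 30 each step until capped at 7310; fixed point is x=7310
Step 3: iterations = ceil(7310/30) = 244

244


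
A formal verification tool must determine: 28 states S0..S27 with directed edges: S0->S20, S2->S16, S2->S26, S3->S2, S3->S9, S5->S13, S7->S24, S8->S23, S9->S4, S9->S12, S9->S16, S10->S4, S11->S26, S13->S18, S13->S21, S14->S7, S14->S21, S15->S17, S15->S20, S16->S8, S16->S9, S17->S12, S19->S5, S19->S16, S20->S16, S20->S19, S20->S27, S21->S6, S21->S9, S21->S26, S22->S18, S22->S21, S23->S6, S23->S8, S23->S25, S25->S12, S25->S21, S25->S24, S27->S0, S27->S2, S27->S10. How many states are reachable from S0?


BFS from S0:
  layer 0: {S0}
  layer 1: {S20}
  layer 2: {S16, S19, S27}
  layer 3: {S2, S5, S8, S9, S10}
  layer 4: {S4, S12, S13, S23, S26}
  layer 5: {S6, S18, S21, S25}
  layer 6: {S24}
Reachable set: {S0, S2, S4, S5, S6, S8, S9, S10, S12, S13, S16, S18, S19, S20, S21, S23, S24, S25, S26, S27}
Count = 20

20


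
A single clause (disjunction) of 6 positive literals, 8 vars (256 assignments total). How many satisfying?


Step 1: Total=2^8=256
Step 2: Unsat when all 6 false: 2^2=4
Step 3: Sat=256-4=252

252


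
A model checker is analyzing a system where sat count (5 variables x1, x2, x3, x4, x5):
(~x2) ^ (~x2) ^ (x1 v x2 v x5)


CNF with 3 clauses over 5 vars (32 assignments).
An assignment satisfies CNF iff every clause has >=1 true literal.
Check each row (bits = x1,x2,x3,x4,x5; clause T/F shown):
  row 0 [00000]: clauses=TTF -> 0
  row 1 [00001]: clauses=TTT -> 1
  row 2 [00010]: clauses=TTF -> 0
  row 3 [00011]: clauses=TTT -> 1
  row 4 [00100]: clauses=TTF -> 0
  row 5 [00101]: clauses=TTT -> 1
  row 6 [00110]: clauses=TTF -> 0
  row 7 [00111]: clauses=TTT -> 1
  row 8 [01000]: clauses=FFT -> 0
  row 9 [01001]: clauses=FFT -> 0
  row 10 [01010]: clauses=FFT -> 0
  row 11 [01011]: clauses=FFT -> 0
  row 12 [01100]: clauses=FFT -> 0
  row 13 [01101]: clauses=FFT -> 0
  row 14 [01110]: clauses=FFT -> 0
  row 15 [01111]: clauses=FFT -> 0
  row 16 [10000]: clauses=TTT -> 1
  row 17 [10001]: clauses=TTT -> 1
  row 18 [10010]: clauses=TTT -> 1
  row 19 [10011]: clauses=TTT -> 1
  row 20 [10100]: clauses=TTT -> 1
  row 21 [10101]: clauses=TTT -> 1
  row 22 [10110]: clauses=TTT -> 1
  row 23 [10111]: clauses=TTT -> 1
  row 24 [11000]: clauses=FFT -> 0
  row 25 [11001]: clauses=FFT -> 0
  row 26 [11010]: clauses=FFT -> 0
  row 27 [11011]: clauses=FFT -> 0
  row 28 [11100]: clauses=FFT -> 0
  row 29 [11101]: clauses=FFT -> 0
  row 30 [11110]: clauses=FFT -> 0
  row 31 [11111]: clauses=FFT -> 0
Full result column, 8 rows per line (x1,x2 fixed per line; x3,x4,x5 runs 000..111 left to right):
  rows 0-7 [x1,x2=00]: 01010101  (ones: 4)
  rows 8-15 [x1,x2=01]: 00000000  (ones: 0)
  rows 16-23 [x1,x2=10]: 11111111  (ones: 8)
  rows 24-31 [x1,x2=11]: 00000000  (ones: 0)
Satisfying assignments = 4+0+8+0 = 12

12


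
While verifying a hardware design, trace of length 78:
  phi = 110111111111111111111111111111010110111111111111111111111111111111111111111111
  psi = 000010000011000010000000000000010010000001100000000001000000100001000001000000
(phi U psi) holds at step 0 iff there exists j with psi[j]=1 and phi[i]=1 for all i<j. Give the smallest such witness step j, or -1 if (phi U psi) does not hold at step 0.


(phi U psi) at 0: need smallest j with psi[j]=1 and phi[i]=1 for all i in [0,j).
Scan from step 0:
  step 0: phi=1, psi=0 -> continue
  step 1: phi=1, psi=0 -> continue
  step 2: phi=0 -> phi-prefix broken from here
  step 4: psi=1 but phi already failed -> not a witness
  step 10: psi=1 but phi already failed -> not a witness
  step 11: psi=1 but phi already failed -> not a witness
  step 16: psi=1 but phi already failed -> not a witness
  step 31: psi=1 but phi already failed -> not a witness
  step 34: psi=1 but phi already failed -> not a witness
  step 41: psi=1 but phi already failed -> not a witness
  step 42: psi=1 but phi already failed -> not a witness
  step 53: psi=1 but phi already failed -> not a witness
  step 60: psi=1 but phi already failed -> not a witness
  step 65: psi=1 but phi already failed -> not a witness
  step 71: psi=1 but phi already failed -> not a witness
  end of trace: no witness -> -1
Witness step = -1

-1


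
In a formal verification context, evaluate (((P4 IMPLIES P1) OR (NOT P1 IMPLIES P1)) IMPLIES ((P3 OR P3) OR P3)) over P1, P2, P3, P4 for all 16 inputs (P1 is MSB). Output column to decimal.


Formula: (((P4 IMPLIES P1) OR (NOT P1 IMPLIES P1)) IMPLIES ((P3 OR P3) OR P3)) over P1, P2, P3, P4 (16 rows)
Evaluate each row (bits = P1,P2,P3,P4, MSB first):
  row 0 [0000]: (((0 IMPLIES 0) OR (NOT 0 IMPLIES 0)) IMPLIES ((0 OR 0) OR 0)) -> 0
  row 1 [0001]: (((1 IMPLIES 0) OR (NOT 0 IMPLIES 0)) IMPLIES ((0 OR 0) OR 0)) -> 1
  row 2 [0010]: (((0 IMPLIES 0) OR (NOT 0 IMPLIES 0)) IMPLIES ((1 OR 1) OR 1)) -> 1
  row 3 [0011]: (((1 IMPLIES 0) OR (NOT 0 IMPLIES 0)) IMPLIES ((1 OR 1) OR 1)) -> 1
  row 4 [0100]: (((0 IMPLIES 0) OR (NOT 0 IMPLIES 0)) IMPLIES ((0 OR 0) OR 0)) -> 0
  row 5 [0101]: (((1 IMPLIES 0) OR (NOT 0 IMPLIES 0)) IMPLIES ((0 OR 0) OR 0)) -> 1
  row 6 [0110]: (((0 IMPLIES 0) OR (NOT 0 IMPLIES 0)) IMPLIES ((1 OR 1) OR 1)) -> 1
  row 7 [0111]: (((1 IMPLIES 0) OR (NOT 0 IMPLIES 0)) IMPLIES ((1 OR 1) OR 1)) -> 1
  row 8 [1000]: (((0 IMPLIES 1) OR (NOT 1 IMPLIES 1)) IMPLIES ((0 OR 0) OR 0)) -> 0
  row 9 [1001]: (((1 IMPLIES 1) OR (NOT 1 IMPLIES 1)) IMPLIES ((0 OR 0) OR 0)) -> 0
  row 10 [1010]: (((0 IMPLIES 1) OR (NOT 1 IMPLIES 1)) IMPLIES ((1 OR 1) OR 1)) -> 1
  row 11 [1011]: (((1 IMPLIES 1) OR (NOT 1 IMPLIES 1)) IMPLIES ((1 OR 1) OR 1)) -> 1
  row 12 [1100]: (((0 IMPLIES 1) OR (NOT 1 IMPLIES 1)) IMPLIES ((0 OR 0) OR 0)) -> 0
  row 13 [1101]: (((1 IMPLIES 1) OR (NOT 1 IMPLIES 1)) IMPLIES ((0 OR 0) OR 0)) -> 0
  row 14 [1110]: (((0 IMPLIES 1) OR (NOT 1 IMPLIES 1)) IMPLIES ((1 OR 1) OR 1)) -> 1
  row 15 [1111]: (((1 IMPLIES 1) OR (NOT 1 IMPLIES 1)) IMPLIES ((1 OR 1) OR 1)) -> 1
Full result column, 4 rows per line (P1,P2 fixed per line; P3,P4 runs 00..11 left to right):
  rows 0-3 [P1,P2=00]: 0111  = hex 7
  rows 4-7 [P1,P2=01]: 0111  = hex 7
  rows 8-11 [P1,P2=10]: 0011  = hex 3
  rows 12-15 [P1,P2=11]: 0011  = hex 3
Output column (row 0 .. row 15) = 0111011100110011
Output column grouped in 4s = 0111 0111 0011 0011 = 0x7733
Convert to decimal digit by digit (value = value*16 + digit):
  7 -> 7
  7*16 + 7 = 119
  119*16 + 3 = 1907
  1907*16 + 3 = 30515
Decimal = 30515

30515


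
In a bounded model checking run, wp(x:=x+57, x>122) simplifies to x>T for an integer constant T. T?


Formula: wp(x:=E, P) = P[E/x] (substitute E for x in postcondition)
Step 1: Postcondition: x>122
Step 2: Substitute x+57 for x: x+57>122
Step 3: Solve for x: x > 122-57 = 65

65


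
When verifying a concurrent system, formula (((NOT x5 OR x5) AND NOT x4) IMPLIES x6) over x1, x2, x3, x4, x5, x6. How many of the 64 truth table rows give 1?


Formula: (((NOT x5 OR x5) AND NOT x4) IMPLIES x6) over 6 vars (64 rows)
Evaluate each row (x1, x2, x3, x4, x5, x6 as bits, MSB first):
  row 0 [000000]: (((NOT 0 OR 0) AND NOT 0) IMPLIES 0) -> 0
  row 1 [000001]: (((NOT 0 OR 0) AND NOT 0) IMPLIES 1) -> 1
  row 2 [000010]: (((NOT 1 OR 1) AND NOT 0) IMPLIES 0) -> 0
  row 3 [000011]: (((NOT 1 OR 1) AND NOT 0) IMPLIES 1) -> 1
  row 4 [000100]: (((NOT 0 OR 0) AND NOT 1) IMPLIES 0) -> 1
  (every remaining row is evaluated the same way; all 64 results are listed next)
Full result column, 8 rows per line (x1,x2,x3 fixed per line; x4,x5,x6 runs 000..111 left to right):
  rows 0-7 [x1,x2,x3=000]: 01011111  (ones: 6)
  rows 8-15 [x1,x2,x3=001]: 01011111  (ones: 6)
  rows 16-23 [x1,x2,x3=010]: 01011111  (ones: 6)
  rows 24-31 [x1,x2,x3=011]: 01011111  (ones: 6)
  rows 32-39 [x1,x2,x3=100]: 01011111  (ones: 6)
  rows 40-47 [x1,x2,x3=101]: 01011111  (ones: 6)
  rows 48-55 [x1,x2,x3=110]: 01011111  (ones: 6)
  rows 56-63 [x1,x2,x3=111]: 01011111  (ones: 6)
Count of 1-rows = 6+6+6+6+6+6+6+6 = 48

48


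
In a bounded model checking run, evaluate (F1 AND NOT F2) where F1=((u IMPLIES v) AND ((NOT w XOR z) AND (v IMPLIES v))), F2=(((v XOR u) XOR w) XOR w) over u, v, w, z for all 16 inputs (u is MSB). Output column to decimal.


F1 = ((u IMPLIES v) AND ((NOT w XOR z) AND (v IMPLIES v)))
F2 = (((v XOR u) XOR w) XOR w)
Counterexample to F1=>F2 is where F1=1 and F2=0.
Evaluate each row (bits = u,v,w,z, MSB first):
  row 0 [0000]: F1=1 F2=0 -> F1&~F2 -> 1
  row 1 [0001]: F1=0 F2=0 -> F1&~F2 -> 0
  row 2 [0010]: F1=0 F2=0 -> F1&~F2 -> 0
  row 3 [0011]: F1=1 F2=0 -> F1&~F2 -> 1
  row 4 [0100]: F1=1 F2=1 -> F1&~F2 -> 0
  row 5 [0101]: F1=0 F2=1 -> F1&~F2 -> 0
  row 6 [0110]: F1=0 F2=1 -> F1&~F2 -> 0
  row 7 [0111]: F1=1 F2=1 -> F1&~F2 -> 0
  row 8 [1000]: F1=0 F2=1 -> F1&~F2 -> 0
  row 9 [1001]: F1=0 F2=1 -> F1&~F2 -> 0
  row 10 [1010]: F1=0 F2=1 -> F1&~F2 -> 0
  row 11 [1011]: F1=0 F2=1 -> F1&~F2 -> 0
  row 12 [1100]: F1=1 F2=0 -> F1&~F2 -> 1
  row 13 [1101]: F1=0 F2=0 -> F1&~F2 -> 0
  row 14 [1110]: F1=0 F2=0 -> F1&~F2 -> 0
  row 15 [1111]: F1=1 F2=0 -> F1&~F2 -> 1
Full result column, 4 rows per line (u,v fixed per line; w,z runs 00..11 left to right):
  rows 0-3 [u,v=00]: 1001  = hex 9
  rows 4-7 [u,v=01]: 0000  = hex 0
  rows 8-11 [u,v=10]: 0000  = hex 0
  rows 12-15 [u,v=11]: 1001  = hex 9
Counterexample vector (row 0 .. row 15) = 1001000000001001
Output column grouped in 4s = 1001 0000 0000 1001 = 0x9009
Convert to decimal digit by digit (value = value*16 + digit):
  9 -> 9
  9*16 + 0 = 144
  144*16 + 0 = 2304
  2304*16 + 9 = 36873
Decimal = 36873

36873


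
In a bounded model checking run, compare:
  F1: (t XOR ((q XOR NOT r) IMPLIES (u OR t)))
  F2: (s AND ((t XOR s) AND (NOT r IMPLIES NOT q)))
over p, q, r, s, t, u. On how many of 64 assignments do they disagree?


F1 = (t XOR ((q XOR NOT r) IMPLIES (u OR t)))
F2 = (s AND ((t XOR s) AND (NOT r IMPLIES NOT q)))
Evaluate both on each of 64 rows (bits = p,q,r,s,t,u):
  row 0 [000000]: F1=0 F2=0 -> 0
  row 1 [000001]: F1=1 F2=0 (differ) -> 1
  row 2 [000010]: F1=0 F2=0 -> 0
  row 3 [000011]: F1=0 F2=0 -> 0
  row 4 [000100]: F1=0 F2=1 (differ) -> 1
  (every remaining row is evaluated the same way; all 64 results are listed next)
Full result column, 8 rows per line (p,q,r fixed per line; s,t,u runs 000..111 left to right):
  rows 0-7 [p,q,r=000]: 01001000  (ones: 2)
  rows 8-15 [p,q,r=001]: 11000000  (ones: 2)
  rows 16-23 [p,q,r=010]: 11001100  (ones: 4)
  rows 24-31 [p,q,r=011]: 01001000  (ones: 2)
  rows 32-39 [p,q,r=100]: 01001000  (ones: 2)
  rows 40-47 [p,q,r=101]: 11000000  (ones: 2)
  rows 48-55 [p,q,r=110]: 11001100  (ones: 4)
  rows 56-63 [p,q,r=111]: 01001000  (ones: 2)
Disagreements = 2+2+4+2+2+2+4+2 = 20

20


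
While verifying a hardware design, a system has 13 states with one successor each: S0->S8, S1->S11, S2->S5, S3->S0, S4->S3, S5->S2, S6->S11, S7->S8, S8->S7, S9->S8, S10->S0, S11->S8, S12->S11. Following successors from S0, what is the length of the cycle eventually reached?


Trace from S0 until a state repeats:
  S0 -> S8 -> S7 -> S8
S8 first seen at step 1, revisited at step 3.
Cycle length = 3 - 1 = 2

2


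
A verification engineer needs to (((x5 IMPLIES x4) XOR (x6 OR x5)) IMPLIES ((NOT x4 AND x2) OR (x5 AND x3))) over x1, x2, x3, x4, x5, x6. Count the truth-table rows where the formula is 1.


Formula: (((x5 IMPLIES x4) XOR (x6 OR x5)) IMPLIES ((NOT x4 AND x2) OR (x5 AND x3))) over 6 vars (64 rows)
Evaluate each row (x1, x2, x3, x4, x5, x6 as bits, MSB first):
  row 0 [000000]: (((0 IMPLIES 0) XOR (0 OR 0)) IMPLIES ((NOT 0 AND 0) OR (0 AND 0))) -> 0
  row 1 [000001]: (((0 IMPLIES 0) XOR (1 OR 0)) IMPLIES ((NOT 0 AND 0) OR (0 AND 0))) -> 1
  row 2 [000010]: (((1 IMPLIES 0) XOR (0 OR 1)) IMPLIES ((NOT 0 AND 0) OR (1 AND 0))) -> 0
  row 3 [000011]: (((1 IMPLIES 0) XOR (1 OR 1)) IMPLIES ((NOT 0 AND 0) OR (1 AND 0))) -> 0
  row 4 [000100]: (((0 IMPLIES 1) XOR (0 OR 0)) IMPLIES ((NOT 1 AND 0) OR (0 AND 0))) -> 0
  (every remaining row is evaluated the same way; all 64 results are listed next)
Full result column, 8 rows per line (x1,x2,x3 fixed per line; x4,x5,x6 runs 000..111 left to right):
  rows 0-7 [x1,x2,x3=000]: 01000111  (ones: 4)
  rows 8-15 [x1,x2,x3=001]: 01110111  (ones: 6)
  rows 16-23 [x1,x2,x3=010]: 11110111  (ones: 7)
  rows 24-31 [x1,x2,x3=011]: 11110111  (ones: 7)
  rows 32-39 [x1,x2,x3=100]: 01000111  (ones: 4)
  rows 40-47 [x1,x2,x3=101]: 01110111  (ones: 6)
  rows 48-55 [x1,x2,x3=110]: 11110111  (ones: 7)
  rows 56-63 [x1,x2,x3=111]: 11110111  (ones: 7)
Count of 1-rows = 4+6+7+7+4+6+7+7 = 48

48


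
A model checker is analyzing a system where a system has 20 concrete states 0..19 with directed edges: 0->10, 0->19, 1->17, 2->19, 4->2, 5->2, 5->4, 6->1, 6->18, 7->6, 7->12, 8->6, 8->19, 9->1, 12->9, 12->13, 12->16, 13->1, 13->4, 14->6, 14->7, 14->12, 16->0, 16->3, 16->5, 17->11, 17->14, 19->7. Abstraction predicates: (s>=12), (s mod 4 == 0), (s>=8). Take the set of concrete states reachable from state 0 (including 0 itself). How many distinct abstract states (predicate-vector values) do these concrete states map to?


BFS from 0:
Concrete reachable: {0, 1, 2, 3, 4, 5, 6, 7, 9, 10, 11, 12, 13, 14, 16, 17, 18, 19}
Abstract via predicates (s>=12), (s mod 4 == 0), (s>=8):
  (0,0,0) <- {1, 2, 3, 5, 6, 7}
  (0,0,1) <- {9, 10, 11}
  (0,1,0) <- {0, 4}
  (1,0,1) <- {13, 14, 17, 18, 19}
  (1,1,1) <- {12, 16}
Distinct abstract states = 5

5


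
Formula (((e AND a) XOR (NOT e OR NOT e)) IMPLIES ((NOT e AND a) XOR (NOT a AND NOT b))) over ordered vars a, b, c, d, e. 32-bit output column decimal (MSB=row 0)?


Formula: (((e AND a) XOR (NOT e OR NOT e)) IMPLIES ((NOT e AND a) XOR (NOT a AND NOT b))) over a, b, c, d, e (32 rows)
Evaluate each row (bits = a,b,c,d,e, MSB first):
  row 0 [00000]: (((0 AND 0) XOR (NOT 0 OR NOT 0)) IMPLIES ((NOT 0 AND 0) XOR (NOT 0 AND NOT 0))) -> 1
  row 1 [00001]: (((1 AND 0) XOR (NOT 1 OR NOT 1)) IMPLIES ((NOT 1 AND 0) XOR (NOT 0 AND NOT 0))) -> 1
  row 2 [00010]: (((0 AND 0) XOR (NOT 0 OR NOT 0)) IMPLIES ((NOT 0 AND 0) XOR (NOT 0 AND NOT 0))) -> 1
  row 3 [00011]: (((1 AND 0) XOR (NOT 1 OR NOT 1)) IMPLIES ((NOT 1 AND 0) XOR (NOT 0 AND NOT 0))) -> 1
  row 4 [00100]: (((0 AND 0) XOR (NOT 0 OR NOT 0)) IMPLIES ((NOT 0 AND 0) XOR (NOT 0 AND NOT 0))) -> 1
  row 5 [00101]: (((1 AND 0) XOR (NOT 1 OR NOT 1)) IMPLIES ((NOT 1 AND 0) XOR (NOT 0 AND NOT 0))) -> 1
  row 6 [00110]: (((0 AND 0) XOR (NOT 0 OR NOT 0)) IMPLIES ((NOT 0 AND 0) XOR (NOT 0 AND NOT 0))) -> 1
  row 7 [00111]: (((1 AND 0) XOR (NOT 1 OR NOT 1)) IMPLIES ((NOT 1 AND 0) XOR (NOT 0 AND NOT 0))) -> 1
  row 8 [01000]: (((0 AND 0) XOR (NOT 0 OR NOT 0)) IMPLIES ((NOT 0 AND 0) XOR (NOT 0 AND NOT 1))) -> 0
  row 9 [01001]: (((1 AND 0) XOR (NOT 1 OR NOT 1)) IMPLIES ((NOT 1 AND 0) XOR (NOT 0 AND NOT 1))) -> 1
  row 10 [01010]: (((0 AND 0) XOR (NOT 0 OR NOT 0)) IMPLIES ((NOT 0 AND 0) XOR (NOT 0 AND NOT 1))) -> 0
  row 11 [01011]: (((1 AND 0) XOR (NOT 1 OR NOT 1)) IMPLIES ((NOT 1 AND 0) XOR (NOT 0 AND NOT 1))) -> 1
  row 12 [01100]: (((0 AND 0) XOR (NOT 0 OR NOT 0)) IMPLIES ((NOT 0 AND 0) XOR (NOT 0 AND NOT 1))) -> 0
  row 13 [01101]: (((1 AND 0) XOR (NOT 1 OR NOT 1)) IMPLIES ((NOT 1 AND 0) XOR (NOT 0 AND NOT 1))) -> 1
  row 14 [01110]: (((0 AND 0) XOR (NOT 0 OR NOT 0)) IMPLIES ((NOT 0 AND 0) XOR (NOT 0 AND NOT 1))) -> 0
  row 15 [01111]: (((1 AND 0) XOR (NOT 1 OR NOT 1)) IMPLIES ((NOT 1 AND 0) XOR (NOT 0 AND NOT 1))) -> 1
  row 16 [10000]: (((0 AND 1) XOR (NOT 0 OR NOT 0)) IMPLIES ((NOT 0 AND 1) XOR (NOT 1 AND NOT 0))) -> 1
  row 17 [10001]: (((1 AND 1) XOR (NOT 1 OR NOT 1)) IMPLIES ((NOT 1 AND 1) XOR (NOT 1 AND NOT 0))) -> 0
  row 18 [10010]: (((0 AND 1) XOR (NOT 0 OR NOT 0)) IMPLIES ((NOT 0 AND 1) XOR (NOT 1 AND NOT 0))) -> 1
  row 19 [10011]: (((1 AND 1) XOR (NOT 1 OR NOT 1)) IMPLIES ((NOT 1 AND 1) XOR (NOT 1 AND NOT 0))) -> 0
  row 20 [10100]: (((0 AND 1) XOR (NOT 0 OR NOT 0)) IMPLIES ((NOT 0 AND 1) XOR (NOT 1 AND NOT 0))) -> 1
  row 21 [10101]: (((1 AND 1) XOR (NOT 1 OR NOT 1)) IMPLIES ((NOT 1 AND 1) XOR (NOT 1 AND NOT 0))) -> 0
  row 22 [10110]: (((0 AND 1) XOR (NOT 0 OR NOT 0)) IMPLIES ((NOT 0 AND 1) XOR (NOT 1 AND NOT 0))) -> 1
  row 23 [10111]: (((1 AND 1) XOR (NOT 1 OR NOT 1)) IMPLIES ((NOT 1 AND 1) XOR (NOT 1 AND NOT 0))) -> 0
  row 24 [11000]: (((0 AND 1) XOR (NOT 0 OR NOT 0)) IMPLIES ((NOT 0 AND 1) XOR (NOT 1 AND NOT 1))) -> 1
  row 25 [11001]: (((1 AND 1) XOR (NOT 1 OR NOT 1)) IMPLIES ((NOT 1 AND 1) XOR (NOT 1 AND NOT 1))) -> 0
  row 26 [11010]: (((0 AND 1) XOR (NOT 0 OR NOT 0)) IMPLIES ((NOT 0 AND 1) XOR (NOT 1 AND NOT 1))) -> 1
  row 27 [11011]: (((1 AND 1) XOR (NOT 1 OR NOT 1)) IMPLIES ((NOT 1 AND 1) XOR (NOT 1 AND NOT 1))) -> 0
  row 28 [11100]: (((0 AND 1) XOR (NOT 0 OR NOT 0)) IMPLIES ((NOT 0 AND 1) XOR (NOT 1 AND NOT 1))) -> 1
  row 29 [11101]: (((1 AND 1) XOR (NOT 1 OR NOT 1)) IMPLIES ((NOT 1 AND 1) XOR (NOT 1 AND NOT 1))) -> 0
  row 30 [11110]: (((0 AND 1) XOR (NOT 0 OR NOT 0)) IMPLIES ((NOT 0 AND 1) XOR (NOT 1 AND NOT 1))) -> 1
  row 31 [11111]: (((1 AND 1) XOR (NOT 1 OR NOT 1)) IMPLIES ((NOT 1 AND 1) XOR (NOT 1 AND NOT 1))) -> 0
Full result column, 4 rows per line (a,b,c fixed per line; d,e runs 00..11 left to right):
  rows 0-3 [a,b,c=000]: 1111  = hex F
  rows 4-7 [a,b,c=001]: 1111  = hex F
  rows 8-11 [a,b,c=010]: 0101  = hex 5
  rows 12-15 [a,b,c=011]: 0101  = hex 5
  rows 16-19 [a,b,c=100]: 1010  = hex A
  rows 20-23 [a,b,c=101]: 1010  = hex A
  rows 24-27 [a,b,c=110]: 1010  = hex A
  rows 28-31 [a,b,c=111]: 1010  = hex A
Output column (row 0 .. row 31) = 11111111010101011010101010101010
Output column grouped in 4s = 1111 1111 0101 0101 1010 1010 1010 1010 = 0xFF55AAAA
Convert to decimal digit by digit (value = value*16 + digit):
  F -> 15
  15*16 + 15 (F) = 255
  255*16 + 5 = 4085
  4085*16 + 5 = 65365
  65365*16 + 10 (A) = 1045850
  1045850*16 + 10 (A) = 16733610
  16733610*16 + 10 (A) = 267737770
  267737770*16 + 10 (A) = 4283804330
Decimal = 4283804330

4283804330


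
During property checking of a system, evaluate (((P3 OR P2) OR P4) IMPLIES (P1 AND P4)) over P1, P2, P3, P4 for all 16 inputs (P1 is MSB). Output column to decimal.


Formula: (((P3 OR P2) OR P4) IMPLIES (P1 AND P4)) over P1, P2, P3, P4 (16 rows)
Evaluate each row (bits = P1,P2,P3,P4, MSB first):
  row 0 [0000]: (((0 OR 0) OR 0) IMPLIES (0 AND 0)) -> 1
  row 1 [0001]: (((0 OR 0) OR 1) IMPLIES (0 AND 1)) -> 0
  row 2 [0010]: (((1 OR 0) OR 0) IMPLIES (0 AND 0)) -> 0
  row 3 [0011]: (((1 OR 0) OR 1) IMPLIES (0 AND 1)) -> 0
  row 4 [0100]: (((0 OR 1) OR 0) IMPLIES (0 AND 0)) -> 0
  row 5 [0101]: (((0 OR 1) OR 1) IMPLIES (0 AND 1)) -> 0
  row 6 [0110]: (((1 OR 1) OR 0) IMPLIES (0 AND 0)) -> 0
  row 7 [0111]: (((1 OR 1) OR 1) IMPLIES (0 AND 1)) -> 0
  row 8 [1000]: (((0 OR 0) OR 0) IMPLIES (1 AND 0)) -> 1
  row 9 [1001]: (((0 OR 0) OR 1) IMPLIES (1 AND 1)) -> 1
  row 10 [1010]: (((1 OR 0) OR 0) IMPLIES (1 AND 0)) -> 0
  row 11 [1011]: (((1 OR 0) OR 1) IMPLIES (1 AND 1)) -> 1
  row 12 [1100]: (((0 OR 1) OR 0) IMPLIES (1 AND 0)) -> 0
  row 13 [1101]: (((0 OR 1) OR 1) IMPLIES (1 AND 1)) -> 1
  row 14 [1110]: (((1 OR 1) OR 0) IMPLIES (1 AND 0)) -> 0
  row 15 [1111]: (((1 OR 1) OR 1) IMPLIES (1 AND 1)) -> 1
Full result column, 4 rows per line (P1,P2 fixed per line; P3,P4 runs 00..11 left to right):
  rows 0-3 [P1,P2=00]: 1000  = hex 8
  rows 4-7 [P1,P2=01]: 0000  = hex 0
  rows 8-11 [P1,P2=10]: 1101  = hex D
  rows 12-15 [P1,P2=11]: 0101  = hex 5
Output column (row 0 .. row 15) = 1000000011010101
Output column grouped in 4s = 1000 0000 1101 0101 = 0x80D5
Convert to decimal digit by digit (value = value*16 + digit):
  8 -> 8
  8*16 + 0 = 128
  128*16 + 13 (D) = 2061
  2061*16 + 5 = 32981
Decimal = 32981

32981


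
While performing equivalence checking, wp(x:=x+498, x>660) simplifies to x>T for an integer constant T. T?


Formula: wp(x:=E, P) = P[E/x] (substitute E for x in postcondition)
Step 1: Postcondition: x>660
Step 2: Substitute x+498 for x: x+498>660
Step 3: Solve for x: x > 660-498 = 162

162


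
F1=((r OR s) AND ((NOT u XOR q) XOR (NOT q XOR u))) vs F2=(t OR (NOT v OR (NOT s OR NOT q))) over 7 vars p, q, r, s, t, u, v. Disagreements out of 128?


F1 = ((r OR s) AND ((NOT u XOR q) XOR (NOT q XOR u)))
F2 = (t OR (NOT v OR (NOT s OR NOT q)))
Evaluate both on each of 128 rows (bits = p,q,r,s,t,u,v):
  row 0 [0000000]: F1=0 F2=1 (differ) -> 1
  row 1 [0000001]: F1=0 F2=1 (differ) -> 1
  row 2 [0000010]: F1=0 F2=1 (differ) -> 1
  row 3 [0000011]: F1=0 F2=1 (differ) -> 1
  row 4 [0000100]: F1=0 F2=1 (differ) -> 1
  (every remaining row is evaluated the same way; all 128 results are listed next)
Full result column, 8 rows per line (p,q,r,s fixed per line; t,u,v runs 000..111 left to right):
  rows 0-7 [p,q,r,s=0000]: 11111111  (ones: 8)
  rows 8-15 [p,q,r,s=0001]: 11111111  (ones: 8)
  rows 16-23 [p,q,r,s=0010]: 11111111  (ones: 8)
  rows 24-31 [p,q,r,s=0011]: 11111111  (ones: 8)
  rows 32-39 [p,q,r,s=0100]: 11111111  (ones: 8)
  rows 40-47 [p,q,r,s=0101]: 10101111  (ones: 6)
  rows 48-55 [p,q,r,s=0110]: 11111111  (ones: 8)
  rows 56-63 [p,q,r,s=0111]: 10101111  (ones: 6)
  rows 64-71 [p,q,r,s=1000]: 11111111  (ones: 8)
  rows 72-79 [p,q,r,s=1001]: 11111111  (ones: 8)
  rows 80-87 [p,q,r,s=1010]: 11111111  (ones: 8)
  rows 88-95 [p,q,r,s=1011]: 11111111  (ones: 8)
  rows 96-103 [p,q,r,s=1100]: 11111111  (ones: 8)
  rows 104-111 [p,q,r,s=1101]: 10101111  (ones: 6)
  rows 112-119 [p,q,r,s=1110]: 11111111  (ones: 8)
  rows 120-127 [p,q,r,s=1111]: 10101111  (ones: 6)
Disagreements = 8+8+8+8+8+6+8+6+8+8+8+8+8+6+8+6 = 120

120


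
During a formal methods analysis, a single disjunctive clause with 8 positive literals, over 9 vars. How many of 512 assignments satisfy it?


Step 1: Total=2^9=512
Step 2: Unsat when all 8 false: 2^1=2
Step 3: Sat=512-2=510

510


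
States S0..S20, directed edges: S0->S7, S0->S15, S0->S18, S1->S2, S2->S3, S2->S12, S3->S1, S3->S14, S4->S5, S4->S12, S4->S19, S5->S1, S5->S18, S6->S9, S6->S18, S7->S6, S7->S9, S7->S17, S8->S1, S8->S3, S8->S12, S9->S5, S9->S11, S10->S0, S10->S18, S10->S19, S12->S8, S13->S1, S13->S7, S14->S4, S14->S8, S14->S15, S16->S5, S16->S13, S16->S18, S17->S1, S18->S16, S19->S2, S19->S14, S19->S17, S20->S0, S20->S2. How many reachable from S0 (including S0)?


BFS from S0:
  layer 0: {S0}
  layer 1: {S7, S15, S18}
  layer 2: {S6, S9, S16, S17}
  layer 3: {S1, S5, S11, S13}
  layer 4: {S2}
  layer 5: {S3, S12}
  layer 6: {S8, S14}
  layer 7: {S4}
  layer 8: {S19}
Reachable set: {S0, S1, S2, S3, S4, S5, S6, S7, S8, S9, S11, S12, S13, S14, S15, S16, S17, S18, S19}
Count = 19

19


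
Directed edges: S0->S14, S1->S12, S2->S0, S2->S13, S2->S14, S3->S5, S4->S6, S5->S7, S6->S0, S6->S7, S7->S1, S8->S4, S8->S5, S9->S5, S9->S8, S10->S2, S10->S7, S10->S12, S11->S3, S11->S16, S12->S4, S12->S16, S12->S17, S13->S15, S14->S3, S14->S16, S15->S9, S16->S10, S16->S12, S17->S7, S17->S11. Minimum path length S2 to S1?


BFS layer-by-layer from S2:
  dist 0: {S2}
  dist 1: {S0, S13, S14}
  dist 2: {S3, S15, S16}
  dist 3: {S5, S9, S10, S12}
  dist 4: {S4, S7, S8, S17}
  dist 5: {S1, S6, S11}
  -> S1 reached at distance 5
Shortest path length = 5

5


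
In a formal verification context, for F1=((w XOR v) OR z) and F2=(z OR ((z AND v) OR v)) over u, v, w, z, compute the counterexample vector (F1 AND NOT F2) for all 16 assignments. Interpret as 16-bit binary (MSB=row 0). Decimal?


F1 = ((w XOR v) OR z)
F2 = (z OR ((z AND v) OR v))
Counterexample to F1=>F2 is where F1=1 and F2=0.
Evaluate each row (bits = u,v,w,z, MSB first):
  row 0 [0000]: F1=0 F2=0 -> F1&~F2 -> 0
  row 1 [0001]: F1=1 F2=1 -> F1&~F2 -> 0
  row 2 [0010]: F1=1 F2=0 -> F1&~F2 -> 1
  row 3 [0011]: F1=1 F2=1 -> F1&~F2 -> 0
  row 4 [0100]: F1=1 F2=1 -> F1&~F2 -> 0
  row 5 [0101]: F1=1 F2=1 -> F1&~F2 -> 0
  row 6 [0110]: F1=0 F2=1 -> F1&~F2 -> 0
  row 7 [0111]: F1=1 F2=1 -> F1&~F2 -> 0
  row 8 [1000]: F1=0 F2=0 -> F1&~F2 -> 0
  row 9 [1001]: F1=1 F2=1 -> F1&~F2 -> 0
  row 10 [1010]: F1=1 F2=0 -> F1&~F2 -> 1
  row 11 [1011]: F1=1 F2=1 -> F1&~F2 -> 0
  row 12 [1100]: F1=1 F2=1 -> F1&~F2 -> 0
  row 13 [1101]: F1=1 F2=1 -> F1&~F2 -> 0
  row 14 [1110]: F1=0 F2=1 -> F1&~F2 -> 0
  row 15 [1111]: F1=1 F2=1 -> F1&~F2 -> 0
Full result column, 4 rows per line (u,v fixed per line; w,z runs 00..11 left to right):
  rows 0-3 [u,v=00]: 0010  = hex 2
  rows 4-7 [u,v=01]: 0000  = hex 0
  rows 8-11 [u,v=10]: 0010  = hex 2
  rows 12-15 [u,v=11]: 0000  = hex 0
Counterexample vector (row 0 .. row 15) = 0010000000100000
Output column grouped in 4s = 0010 0000 0010 0000 = 0x2020
Convert to decimal digit by digit (value = value*16 + digit):
  2 -> 2
  2*16 + 0 = 32
  32*16 + 2 = 514
  514*16 + 0 = 8224
Decimal = 8224

8224


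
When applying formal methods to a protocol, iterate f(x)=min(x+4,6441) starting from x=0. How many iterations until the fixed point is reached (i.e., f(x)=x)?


Step 1: x=0, cap=6441, increment=4
Step 2: x grows by 4 each step until capped at 6441; fixed point is x=6441
Step 3: iterations = ceil(6441/4) = 1611

1611


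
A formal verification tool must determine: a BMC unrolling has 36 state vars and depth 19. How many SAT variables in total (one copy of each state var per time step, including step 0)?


BMC unrolls to depth k, creating one copy of each state var for steps 0..k.
Step count = 19 + 1 = 20 (steps 0 through 19)
Vars per step = 36
Total = 36 * 20 = 720

720


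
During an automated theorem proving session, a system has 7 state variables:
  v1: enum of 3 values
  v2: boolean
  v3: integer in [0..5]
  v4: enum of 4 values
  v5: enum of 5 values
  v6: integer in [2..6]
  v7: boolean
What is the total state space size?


State space = product of domain sizes of all variables.
Domain sizes:
  v1 (enum of 3 values): 3
  v2 (boolean): 2
  v3 (integer in [0..5]): 6
  v4 (enum of 4 values): 4
  v5 (enum of 5 values): 5
  v6 (integer in [2..6]): 5
  v7 (boolean): 2
Product = 3 * 2 * 6 * 4 * 5 * 5 * 2 = 7200

7200


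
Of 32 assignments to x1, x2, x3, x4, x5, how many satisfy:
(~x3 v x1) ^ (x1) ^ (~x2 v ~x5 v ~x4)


CNF with 3 clauses over 5 vars (32 assignments).
An assignment satisfies CNF iff every clause has >=1 true literal.
Check each row (bits = x1,x2,x3,x4,x5; clause T/F shown):
  row 0 [00000]: clauses=TFT -> 0
  row 1 [00001]: clauses=TFT -> 0
  row 2 [00010]: clauses=TFT -> 0
  row 3 [00011]: clauses=TFT -> 0
  row 4 [00100]: clauses=FFT -> 0
  row 5 [00101]: clauses=FFT -> 0
  row 6 [00110]: clauses=FFT -> 0
  row 7 [00111]: clauses=FFT -> 0
  row 8 [01000]: clauses=TFT -> 0
  row 9 [01001]: clauses=TFT -> 0
  row 10 [01010]: clauses=TFT -> 0
  row 11 [01011]: clauses=TFF -> 0
  row 12 [01100]: clauses=FFT -> 0
  row 13 [01101]: clauses=FFT -> 0
  row 14 [01110]: clauses=FFT -> 0
  row 15 [01111]: clauses=FFF -> 0
  row 16 [10000]: clauses=TTT -> 1
  row 17 [10001]: clauses=TTT -> 1
  row 18 [10010]: clauses=TTT -> 1
  row 19 [10011]: clauses=TTT -> 1
  row 20 [10100]: clauses=TTT -> 1
  row 21 [10101]: clauses=TTT -> 1
  row 22 [10110]: clauses=TTT -> 1
  row 23 [10111]: clauses=TTT -> 1
  row 24 [11000]: clauses=TTT -> 1
  row 25 [11001]: clauses=TTT -> 1
  row 26 [11010]: clauses=TTT -> 1
  row 27 [11011]: clauses=TTF -> 0
  row 28 [11100]: clauses=TTT -> 1
  row 29 [11101]: clauses=TTT -> 1
  row 30 [11110]: clauses=TTT -> 1
  row 31 [11111]: clauses=TTF -> 0
Full result column, 8 rows per line (x1,x2 fixed per line; x3,x4,x5 runs 000..111 left to right):
  rows 0-7 [x1,x2=00]: 00000000  (ones: 0)
  rows 8-15 [x1,x2=01]: 00000000  (ones: 0)
  rows 16-23 [x1,x2=10]: 11111111  (ones: 8)
  rows 24-31 [x1,x2=11]: 11101110  (ones: 6)
Satisfying assignments = 0+0+8+6 = 14

14


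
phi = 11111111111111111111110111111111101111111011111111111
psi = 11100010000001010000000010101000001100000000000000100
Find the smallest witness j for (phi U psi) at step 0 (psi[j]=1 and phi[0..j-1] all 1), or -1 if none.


(phi U psi) at 0: need smallest j with psi[j]=1 and phi[i]=1 for all i in [0,j).
Scan from step 0:
  step 0: psi=1 and phi held for [0,0) -> witness found
Witness step = 0

0


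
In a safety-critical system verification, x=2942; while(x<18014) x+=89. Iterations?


Step 1: x goes from 2942 toward 18014 by 89; the body runs while x<18014, so iterations = ceil((bound-start)/step)
Step 2: Distance=15072
Step 3: ceil(15072/89)=170

170


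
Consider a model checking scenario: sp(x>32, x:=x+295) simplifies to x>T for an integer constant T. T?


Formula: sp(P, x:=E) = exists old_x. (x = E[old_x/x]) AND P[old_x/x] (old_x is the value of x before the assignment; eliminate old_x by solving x = E[old_x/x] for old_x)
Step 1: Precondition P: x>32, i.e. old_x > 32
Step 2: Assignment gives x = old_x + 295, so old_x = x - 295
Step 3: Substitute into P: x - 295 > 32
Step 4: Simplify: x > 32+295 = 327

327


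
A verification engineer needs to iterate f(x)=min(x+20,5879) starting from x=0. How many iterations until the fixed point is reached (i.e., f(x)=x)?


Step 1: x=0, cap=5879, increment=20
Step 2: x grows by 20 each step until capped at 5879; fixed point is x=5879
Step 3: iterations = ceil(5879/20) = 294

294


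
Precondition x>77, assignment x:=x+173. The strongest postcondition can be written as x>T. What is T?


Formula: sp(P, x:=E) = exists old_x. (x = E[old_x/x]) AND P[old_x/x] (old_x is the value of x before the assignment; eliminate old_x by solving x = E[old_x/x] for old_x)
Step 1: Precondition P: x>77, i.e. old_x > 77
Step 2: Assignment gives x = old_x + 173, so old_x = x - 173
Step 3: Substitute into P: x - 173 > 77
Step 4: Simplify: x > 77+173 = 250

250


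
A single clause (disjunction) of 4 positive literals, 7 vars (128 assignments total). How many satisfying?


Step 1: Total=2^7=128
Step 2: Unsat when all 4 false: 2^3=8
Step 3: Sat=128-8=120

120


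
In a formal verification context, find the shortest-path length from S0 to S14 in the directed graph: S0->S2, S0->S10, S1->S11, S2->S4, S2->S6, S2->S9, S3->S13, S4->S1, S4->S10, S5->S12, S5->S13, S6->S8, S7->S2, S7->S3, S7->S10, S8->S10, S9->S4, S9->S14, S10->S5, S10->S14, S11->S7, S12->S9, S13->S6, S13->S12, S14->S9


BFS layer-by-layer from S0:
  dist 0: {S0}
  dist 1: {S2, S10}
  dist 2: {S4, S5, S6, S9, S14}
  -> S14 reached at distance 2
Shortest path length = 2

2


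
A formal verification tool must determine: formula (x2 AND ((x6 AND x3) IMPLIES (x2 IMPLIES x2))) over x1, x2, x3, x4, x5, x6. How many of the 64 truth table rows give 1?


Formula: (x2 AND ((x6 AND x3) IMPLIES (x2 IMPLIES x2))) over 6 vars (64 rows)
Evaluate each row (x1, x2, x3, x4, x5, x6 as bits, MSB first):
  row 0 [000000]: (0 AND ((0 AND 0) IMPLIES (0 IMPLIES 0))) -> 0
  row 1 [000001]: (0 AND ((1 AND 0) IMPLIES (0 IMPLIES 0))) -> 0
  row 2 [000010]: (0 AND ((0 AND 0) IMPLIES (0 IMPLIES 0))) -> 0
  row 3 [000011]: (0 AND ((1 AND 0) IMPLIES (0 IMPLIES 0))) -> 0
  row 4 [000100]: (0 AND ((0 AND 0) IMPLIES (0 IMPLIES 0))) -> 0
  (every remaining row is evaluated the same way; all 64 results are listed next)
Full result column, 8 rows per line (x1,x2,x3 fixed per line; x4,x5,x6 runs 000..111 left to right):
  rows 0-7 [x1,x2,x3=000]: 00000000  (ones: 0)
  rows 8-15 [x1,x2,x3=001]: 00000000  (ones: 0)
  rows 16-23 [x1,x2,x3=010]: 11111111  (ones: 8)
  rows 24-31 [x1,x2,x3=011]: 11111111  (ones: 8)
  rows 32-39 [x1,x2,x3=100]: 00000000  (ones: 0)
  rows 40-47 [x1,x2,x3=101]: 00000000  (ones: 0)
  rows 48-55 [x1,x2,x3=110]: 11111111  (ones: 8)
  rows 56-63 [x1,x2,x3=111]: 11111111  (ones: 8)
Count of 1-rows = 0+0+8+8+0+0+8+8 = 32

32


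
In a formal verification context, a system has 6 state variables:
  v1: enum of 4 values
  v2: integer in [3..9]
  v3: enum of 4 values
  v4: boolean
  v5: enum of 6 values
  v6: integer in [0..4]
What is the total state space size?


State space = product of domain sizes of all variables.
Domain sizes:
  v1 (enum of 4 values): 4
  v2 (integer in [3..9]): 7
  v3 (enum of 4 values): 4
  v4 (boolean): 2
  v5 (enum of 6 values): 6
  v6 (integer in [0..4]): 5
Product = 4 * 7 * 4 * 2 * 6 * 5 = 6720

6720


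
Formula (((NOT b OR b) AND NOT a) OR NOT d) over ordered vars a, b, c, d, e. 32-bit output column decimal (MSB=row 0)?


Formula: (((NOT b OR b) AND NOT a) OR NOT d) over a, b, c, d, e (32 rows)
Evaluate each row (bits = a,b,c,d,e, MSB first):
  row 0 [00000]: (((NOT 0 OR 0) AND NOT 0) OR NOT 0) -> 1
  row 1 [00001]: (((NOT 0 OR 0) AND NOT 0) OR NOT 0) -> 1
  row 2 [00010]: (((NOT 0 OR 0) AND NOT 0) OR NOT 1) -> 1
  row 3 [00011]: (((NOT 0 OR 0) AND NOT 0) OR NOT 1) -> 1
  row 4 [00100]: (((NOT 0 OR 0) AND NOT 0) OR NOT 0) -> 1
  row 5 [00101]: (((NOT 0 OR 0) AND NOT 0) OR NOT 0) -> 1
  row 6 [00110]: (((NOT 0 OR 0) AND NOT 0) OR NOT 1) -> 1
  row 7 [00111]: (((NOT 0 OR 0) AND NOT 0) OR NOT 1) -> 1
  row 8 [01000]: (((NOT 1 OR 1) AND NOT 0) OR NOT 0) -> 1
  row 9 [01001]: (((NOT 1 OR 1) AND NOT 0) OR NOT 0) -> 1
  row 10 [01010]: (((NOT 1 OR 1) AND NOT 0) OR NOT 1) -> 1
  row 11 [01011]: (((NOT 1 OR 1) AND NOT 0) OR NOT 1) -> 1
  row 12 [01100]: (((NOT 1 OR 1) AND NOT 0) OR NOT 0) -> 1
  row 13 [01101]: (((NOT 1 OR 1) AND NOT 0) OR NOT 0) -> 1
  row 14 [01110]: (((NOT 1 OR 1) AND NOT 0) OR NOT 1) -> 1
  row 15 [01111]: (((NOT 1 OR 1) AND NOT 0) OR NOT 1) -> 1
  row 16 [10000]: (((NOT 0 OR 0) AND NOT 1) OR NOT 0) -> 1
  row 17 [10001]: (((NOT 0 OR 0) AND NOT 1) OR NOT 0) -> 1
  row 18 [10010]: (((NOT 0 OR 0) AND NOT 1) OR NOT 1) -> 0
  row 19 [10011]: (((NOT 0 OR 0) AND NOT 1) OR NOT 1) -> 0
  row 20 [10100]: (((NOT 0 OR 0) AND NOT 1) OR NOT 0) -> 1
  row 21 [10101]: (((NOT 0 OR 0) AND NOT 1) OR NOT 0) -> 1
  row 22 [10110]: (((NOT 0 OR 0) AND NOT 1) OR NOT 1) -> 0
  row 23 [10111]: (((NOT 0 OR 0) AND NOT 1) OR NOT 1) -> 0
  row 24 [11000]: (((NOT 1 OR 1) AND NOT 1) OR NOT 0) -> 1
  row 25 [11001]: (((NOT 1 OR 1) AND NOT 1) OR NOT 0) -> 1
  row 26 [11010]: (((NOT 1 OR 1) AND NOT 1) OR NOT 1) -> 0
  row 27 [11011]: (((NOT 1 OR 1) AND NOT 1) OR NOT 1) -> 0
  row 28 [11100]: (((NOT 1 OR 1) AND NOT 1) OR NOT 0) -> 1
  row 29 [11101]: (((NOT 1 OR 1) AND NOT 1) OR NOT 0) -> 1
  row 30 [11110]: (((NOT 1 OR 1) AND NOT 1) OR NOT 1) -> 0
  row 31 [11111]: (((NOT 1 OR 1) AND NOT 1) OR NOT 1) -> 0
Full result column, 4 rows per line (a,b,c fixed per line; d,e runs 00..11 left to right):
  rows 0-3 [a,b,c=000]: 1111  = hex F
  rows 4-7 [a,b,c=001]: 1111  = hex F
  rows 8-11 [a,b,c=010]: 1111  = hex F
  rows 12-15 [a,b,c=011]: 1111  = hex F
  rows 16-19 [a,b,c=100]: 1100  = hex C
  rows 20-23 [a,b,c=101]: 1100  = hex C
  rows 24-27 [a,b,c=110]: 1100  = hex C
  rows 28-31 [a,b,c=111]: 1100  = hex C
Output column (row 0 .. row 31) = 11111111111111111100110011001100
Output column grouped in 4s = 1111 1111 1111 1111 1100 1100 1100 1100 = 0xFFFFCCCC
Convert to decimal digit by digit (value = value*16 + digit):
  F -> 15
  15*16 + 15 (F) = 255
  255*16 + 15 (F) = 4095
  4095*16 + 15 (F) = 65535
  65535*16 + 12 (C) = 1048572
  1048572*16 + 12 (C) = 16777164
  16777164*16 + 12 (C) = 268434636
  268434636*16 + 12 (C) = 4294954188
Decimal = 4294954188

4294954188


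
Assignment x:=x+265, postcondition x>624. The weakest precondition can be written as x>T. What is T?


Formula: wp(x:=E, P) = P[E/x] (substitute E for x in postcondition)
Step 1: Postcondition: x>624
Step 2: Substitute x+265 for x: x+265>624
Step 3: Solve for x: x > 624-265 = 359

359


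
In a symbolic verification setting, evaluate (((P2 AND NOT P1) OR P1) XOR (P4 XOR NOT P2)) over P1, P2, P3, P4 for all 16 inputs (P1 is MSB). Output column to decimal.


Formula: (((P2 AND NOT P1) OR P1) XOR (P4 XOR NOT P2)) over P1, P2, P3, P4 (16 rows)
Evaluate each row (bits = P1,P2,P3,P4, MSB first):
  row 0 [0000]: (((0 AND NOT 0) OR 0) XOR (0 XOR NOT 0)) -> 1
  row 1 [0001]: (((0 AND NOT 0) OR 0) XOR (1 XOR NOT 0)) -> 0
  row 2 [0010]: (((0 AND NOT 0) OR 0) XOR (0 XOR NOT 0)) -> 1
  row 3 [0011]: (((0 AND NOT 0) OR 0) XOR (1 XOR NOT 0)) -> 0
  row 4 [0100]: (((1 AND NOT 0) OR 0) XOR (0 XOR NOT 1)) -> 1
  row 5 [0101]: (((1 AND NOT 0) OR 0) XOR (1 XOR NOT 1)) -> 0
  row 6 [0110]: (((1 AND NOT 0) OR 0) XOR (0 XOR NOT 1)) -> 1
  row 7 [0111]: (((1 AND NOT 0) OR 0) XOR (1 XOR NOT 1)) -> 0
  row 8 [1000]: (((0 AND NOT 1) OR 1) XOR (0 XOR NOT 0)) -> 0
  row 9 [1001]: (((0 AND NOT 1) OR 1) XOR (1 XOR NOT 0)) -> 1
  row 10 [1010]: (((0 AND NOT 1) OR 1) XOR (0 XOR NOT 0)) -> 0
  row 11 [1011]: (((0 AND NOT 1) OR 1) XOR (1 XOR NOT 0)) -> 1
  row 12 [1100]: (((1 AND NOT 1) OR 1) XOR (0 XOR NOT 1)) -> 1
  row 13 [1101]: (((1 AND NOT 1) OR 1) XOR (1 XOR NOT 1)) -> 0
  row 14 [1110]: (((1 AND NOT 1) OR 1) XOR (0 XOR NOT 1)) -> 1
  row 15 [1111]: (((1 AND NOT 1) OR 1) XOR (1 XOR NOT 1)) -> 0
Full result column, 4 rows per line (P1,P2 fixed per line; P3,P4 runs 00..11 left to right):
  rows 0-3 [P1,P2=00]: 1010  = hex A
  rows 4-7 [P1,P2=01]: 1010  = hex A
  rows 8-11 [P1,P2=10]: 0101  = hex 5
  rows 12-15 [P1,P2=11]: 1010  = hex A
Output column (row 0 .. row 15) = 1010101001011010
Output column grouped in 4s = 1010 1010 0101 1010 = 0xAA5A
Convert to decimal digit by digit (value = value*16 + digit):
  A -> 10
  10*16 + 10 (A) = 170
  170*16 + 5 = 2725
  2725*16 + 10 (A) = 43610
Decimal = 43610

43610


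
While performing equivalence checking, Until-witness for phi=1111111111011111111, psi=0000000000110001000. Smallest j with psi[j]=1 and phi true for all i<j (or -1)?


(phi U psi) at 0: need smallest j with psi[j]=1 and phi[i]=1 for all i in [0,j).
Scan from step 0:
  step 0: phi=1, psi=0 -> continue
  step 1: phi=1, psi=0 -> continue
  step 2: phi=1, psi=0 -> continue
  step 3: phi=1, psi=0 -> continue
  step 10: psi=1 and phi held for [0,10) -> witness found
Witness step = 10

10


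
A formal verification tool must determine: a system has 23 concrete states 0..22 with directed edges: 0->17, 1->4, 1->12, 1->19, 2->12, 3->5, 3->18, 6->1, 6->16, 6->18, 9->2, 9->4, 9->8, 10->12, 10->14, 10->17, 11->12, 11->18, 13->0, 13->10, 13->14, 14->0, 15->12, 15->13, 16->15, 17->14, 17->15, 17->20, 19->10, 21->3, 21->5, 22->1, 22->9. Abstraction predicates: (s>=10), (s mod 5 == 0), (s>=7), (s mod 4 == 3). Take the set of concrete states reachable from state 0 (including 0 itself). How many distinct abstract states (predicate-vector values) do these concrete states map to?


BFS from 0:
Concrete reachable: {0, 10, 12, 13, 14, 15, 17, 20}
Abstract via predicates (s>=10), (s mod 5 == 0), (s>=7), (s mod 4 == 3):
  (0,1,0,0) <- {0}
  (1,0,1,0) <- {12, 13, 14, 17}
  (1,1,1,0) <- {10, 20}
  (1,1,1,1) <- {15}
Distinct abstract states = 4

4
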